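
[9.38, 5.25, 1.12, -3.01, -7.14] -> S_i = 9.38 + -4.13*i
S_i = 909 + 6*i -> [909, 915, 921, 927, 933]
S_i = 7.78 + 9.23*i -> [7.78, 17.01, 26.24, 35.47, 44.7]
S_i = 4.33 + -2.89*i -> [4.33, 1.44, -1.45, -4.34, -7.23]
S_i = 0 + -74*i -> [0, -74, -148, -222, -296]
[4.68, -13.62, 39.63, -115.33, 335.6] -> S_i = 4.68*(-2.91)^i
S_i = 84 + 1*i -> [84, 85, 86, 87, 88]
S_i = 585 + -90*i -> [585, 495, 405, 315, 225]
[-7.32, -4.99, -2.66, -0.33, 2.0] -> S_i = -7.32 + 2.33*i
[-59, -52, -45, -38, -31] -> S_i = -59 + 7*i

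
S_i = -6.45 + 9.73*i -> [-6.45, 3.28, 13.01, 22.74, 32.47]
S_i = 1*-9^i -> [1, -9, 81, -729, 6561]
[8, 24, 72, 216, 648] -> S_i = 8*3^i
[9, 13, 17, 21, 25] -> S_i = 9 + 4*i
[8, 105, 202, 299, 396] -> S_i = 8 + 97*i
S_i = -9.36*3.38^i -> [-9.36, -31.64, -106.93, -361.43, -1221.64]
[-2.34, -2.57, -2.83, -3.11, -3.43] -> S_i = -2.34*1.10^i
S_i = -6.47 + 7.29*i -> [-6.47, 0.82, 8.11, 15.4, 22.69]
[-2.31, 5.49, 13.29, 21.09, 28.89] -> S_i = -2.31 + 7.80*i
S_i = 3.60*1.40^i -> [3.6, 5.04, 7.06, 9.88, 13.83]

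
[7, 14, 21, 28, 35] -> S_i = 7 + 7*i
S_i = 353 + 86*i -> [353, 439, 525, 611, 697]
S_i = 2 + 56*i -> [2, 58, 114, 170, 226]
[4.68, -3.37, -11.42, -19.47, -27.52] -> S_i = 4.68 + -8.05*i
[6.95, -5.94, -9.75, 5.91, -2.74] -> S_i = Random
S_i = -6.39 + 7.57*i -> [-6.39, 1.18, 8.75, 16.32, 23.89]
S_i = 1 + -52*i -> [1, -51, -103, -155, -207]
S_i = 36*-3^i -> [36, -108, 324, -972, 2916]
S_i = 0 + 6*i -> [0, 6, 12, 18, 24]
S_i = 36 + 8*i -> [36, 44, 52, 60, 68]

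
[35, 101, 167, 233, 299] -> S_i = 35 + 66*i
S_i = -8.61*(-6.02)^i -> [-8.61, 51.83, -312.03, 1878.42, -11308.09]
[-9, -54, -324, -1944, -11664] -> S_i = -9*6^i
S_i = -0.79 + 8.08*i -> [-0.79, 7.29, 15.37, 23.45, 31.53]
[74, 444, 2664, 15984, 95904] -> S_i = 74*6^i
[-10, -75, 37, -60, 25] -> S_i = Random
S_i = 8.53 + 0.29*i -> [8.53, 8.82, 9.11, 9.4, 9.69]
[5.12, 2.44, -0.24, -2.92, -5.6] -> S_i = 5.12 + -2.68*i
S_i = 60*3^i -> [60, 180, 540, 1620, 4860]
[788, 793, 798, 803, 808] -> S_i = 788 + 5*i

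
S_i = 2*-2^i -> [2, -4, 8, -16, 32]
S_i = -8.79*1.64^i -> [-8.79, -14.42, -23.64, -38.77, -63.59]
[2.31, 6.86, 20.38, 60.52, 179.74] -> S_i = 2.31*2.97^i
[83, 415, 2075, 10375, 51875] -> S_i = 83*5^i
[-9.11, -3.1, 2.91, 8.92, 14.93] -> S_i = -9.11 + 6.01*i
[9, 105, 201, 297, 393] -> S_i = 9 + 96*i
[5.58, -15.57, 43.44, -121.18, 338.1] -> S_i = 5.58*(-2.79)^i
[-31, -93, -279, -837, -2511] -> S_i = -31*3^i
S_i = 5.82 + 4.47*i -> [5.82, 10.29, 14.76, 19.23, 23.7]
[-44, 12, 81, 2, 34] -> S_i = Random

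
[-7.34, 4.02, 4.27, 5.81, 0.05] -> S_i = Random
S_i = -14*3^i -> [-14, -42, -126, -378, -1134]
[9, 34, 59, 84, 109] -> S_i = 9 + 25*i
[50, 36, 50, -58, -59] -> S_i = Random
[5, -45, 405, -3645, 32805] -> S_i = 5*-9^i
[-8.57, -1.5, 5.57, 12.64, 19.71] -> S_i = -8.57 + 7.07*i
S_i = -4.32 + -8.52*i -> [-4.32, -12.84, -21.36, -29.88, -38.4]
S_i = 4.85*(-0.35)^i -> [4.85, -1.7, 0.59, -0.21, 0.07]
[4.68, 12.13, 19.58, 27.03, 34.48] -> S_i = 4.68 + 7.45*i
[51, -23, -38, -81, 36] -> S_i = Random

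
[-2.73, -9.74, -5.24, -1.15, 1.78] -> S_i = Random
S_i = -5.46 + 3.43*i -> [-5.46, -2.03, 1.4, 4.83, 8.26]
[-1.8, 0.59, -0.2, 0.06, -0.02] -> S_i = -1.80*(-0.33)^i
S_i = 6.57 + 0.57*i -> [6.57, 7.14, 7.71, 8.28, 8.85]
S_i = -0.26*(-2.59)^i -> [-0.26, 0.67, -1.74, 4.52, -11.7]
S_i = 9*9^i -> [9, 81, 729, 6561, 59049]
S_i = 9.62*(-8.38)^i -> [9.62, -80.62, 675.56, -5661.18, 47440.71]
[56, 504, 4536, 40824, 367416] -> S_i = 56*9^i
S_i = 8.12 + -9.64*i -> [8.12, -1.52, -11.16, -20.8, -30.44]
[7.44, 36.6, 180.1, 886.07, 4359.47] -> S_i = 7.44*4.92^i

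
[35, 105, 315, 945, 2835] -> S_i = 35*3^i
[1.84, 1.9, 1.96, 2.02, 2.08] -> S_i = 1.84 + 0.06*i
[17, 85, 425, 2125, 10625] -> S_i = 17*5^i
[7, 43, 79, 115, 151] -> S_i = 7 + 36*i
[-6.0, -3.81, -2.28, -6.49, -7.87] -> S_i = Random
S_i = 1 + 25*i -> [1, 26, 51, 76, 101]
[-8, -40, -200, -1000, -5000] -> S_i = -8*5^i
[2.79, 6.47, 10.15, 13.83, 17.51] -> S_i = 2.79 + 3.68*i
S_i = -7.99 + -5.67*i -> [-7.99, -13.66, -19.33, -25.0, -30.67]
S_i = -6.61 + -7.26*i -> [-6.61, -13.87, -21.13, -28.39, -35.65]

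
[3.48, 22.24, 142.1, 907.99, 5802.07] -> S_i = 3.48*6.39^i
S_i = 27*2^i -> [27, 54, 108, 216, 432]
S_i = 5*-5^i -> [5, -25, 125, -625, 3125]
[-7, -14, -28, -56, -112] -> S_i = -7*2^i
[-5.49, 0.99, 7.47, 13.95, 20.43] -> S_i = -5.49 + 6.48*i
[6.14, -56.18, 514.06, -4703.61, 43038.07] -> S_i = 6.14*(-9.15)^i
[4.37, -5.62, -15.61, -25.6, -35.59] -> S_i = 4.37 + -9.99*i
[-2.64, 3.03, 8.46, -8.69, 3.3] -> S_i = Random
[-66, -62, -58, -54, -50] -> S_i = -66 + 4*i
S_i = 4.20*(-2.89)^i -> [4.2, -12.14, 35.08, -101.38, 292.98]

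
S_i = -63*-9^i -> [-63, 567, -5103, 45927, -413343]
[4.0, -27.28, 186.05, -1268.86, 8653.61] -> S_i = 4.00*(-6.82)^i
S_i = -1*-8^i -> [-1, 8, -64, 512, -4096]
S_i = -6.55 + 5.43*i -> [-6.55, -1.12, 4.31, 9.74, 15.17]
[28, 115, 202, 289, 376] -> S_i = 28 + 87*i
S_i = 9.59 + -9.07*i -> [9.59, 0.52, -8.55, -17.62, -26.69]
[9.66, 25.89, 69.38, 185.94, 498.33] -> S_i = 9.66*2.68^i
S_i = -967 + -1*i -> [-967, -968, -969, -970, -971]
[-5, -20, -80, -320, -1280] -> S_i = -5*4^i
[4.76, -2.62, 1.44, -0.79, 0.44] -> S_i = 4.76*(-0.55)^i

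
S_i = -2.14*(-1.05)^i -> [-2.14, 2.25, -2.36, 2.48, -2.6]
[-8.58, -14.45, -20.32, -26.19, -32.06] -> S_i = -8.58 + -5.87*i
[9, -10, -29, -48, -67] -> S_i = 9 + -19*i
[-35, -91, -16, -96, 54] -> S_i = Random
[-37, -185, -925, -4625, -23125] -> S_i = -37*5^i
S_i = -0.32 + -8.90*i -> [-0.32, -9.22, -18.12, -27.02, -35.92]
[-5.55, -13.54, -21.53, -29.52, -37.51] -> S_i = -5.55 + -7.99*i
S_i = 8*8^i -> [8, 64, 512, 4096, 32768]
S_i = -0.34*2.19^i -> [-0.34, -0.74, -1.63, -3.57, -7.82]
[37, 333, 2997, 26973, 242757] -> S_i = 37*9^i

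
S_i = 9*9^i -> [9, 81, 729, 6561, 59049]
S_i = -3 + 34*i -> [-3, 31, 65, 99, 133]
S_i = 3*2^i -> [3, 6, 12, 24, 48]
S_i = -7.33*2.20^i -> [-7.33, -16.13, -35.48, -78.05, -171.71]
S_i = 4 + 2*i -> [4, 6, 8, 10, 12]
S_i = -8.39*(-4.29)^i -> [-8.39, 35.99, -154.41, 662.42, -2841.78]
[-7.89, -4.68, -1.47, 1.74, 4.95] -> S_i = -7.89 + 3.21*i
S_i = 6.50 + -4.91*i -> [6.5, 1.59, -3.32, -8.23, -13.14]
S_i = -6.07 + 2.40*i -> [-6.07, -3.67, -1.27, 1.13, 3.53]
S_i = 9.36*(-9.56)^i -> [9.36, -89.48, 855.44, -8178.05, 78182.12]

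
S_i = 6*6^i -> [6, 36, 216, 1296, 7776]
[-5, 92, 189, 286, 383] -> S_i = -5 + 97*i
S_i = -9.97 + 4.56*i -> [-9.97, -5.41, -0.85, 3.71, 8.27]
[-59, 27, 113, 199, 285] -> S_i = -59 + 86*i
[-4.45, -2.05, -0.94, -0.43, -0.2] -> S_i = -4.45*0.46^i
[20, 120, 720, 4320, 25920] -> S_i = 20*6^i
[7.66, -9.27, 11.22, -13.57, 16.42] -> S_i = 7.66*(-1.21)^i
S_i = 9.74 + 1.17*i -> [9.74, 10.91, 12.08, 13.25, 14.42]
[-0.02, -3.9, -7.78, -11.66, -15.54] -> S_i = -0.02 + -3.88*i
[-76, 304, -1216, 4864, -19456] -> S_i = -76*-4^i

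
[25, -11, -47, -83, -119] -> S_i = 25 + -36*i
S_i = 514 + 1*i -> [514, 515, 516, 517, 518]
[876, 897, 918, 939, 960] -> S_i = 876 + 21*i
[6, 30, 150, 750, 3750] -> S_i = 6*5^i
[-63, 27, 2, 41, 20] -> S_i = Random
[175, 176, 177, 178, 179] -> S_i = 175 + 1*i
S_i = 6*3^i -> [6, 18, 54, 162, 486]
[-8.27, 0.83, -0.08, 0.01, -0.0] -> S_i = -8.27*(-0.10)^i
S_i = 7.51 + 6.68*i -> [7.51, 14.19, 20.87, 27.55, 34.23]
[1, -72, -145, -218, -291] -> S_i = 1 + -73*i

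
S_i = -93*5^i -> [-93, -465, -2325, -11625, -58125]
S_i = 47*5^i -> [47, 235, 1175, 5875, 29375]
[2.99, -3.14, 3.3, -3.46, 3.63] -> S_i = 2.99*(-1.05)^i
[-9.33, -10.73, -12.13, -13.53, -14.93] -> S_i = -9.33 + -1.40*i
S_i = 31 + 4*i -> [31, 35, 39, 43, 47]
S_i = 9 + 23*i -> [9, 32, 55, 78, 101]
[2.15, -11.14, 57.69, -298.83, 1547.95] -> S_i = 2.15*(-5.18)^i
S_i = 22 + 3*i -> [22, 25, 28, 31, 34]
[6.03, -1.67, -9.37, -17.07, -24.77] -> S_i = 6.03 + -7.70*i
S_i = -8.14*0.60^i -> [-8.14, -4.88, -2.93, -1.76, -1.05]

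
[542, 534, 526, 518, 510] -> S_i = 542 + -8*i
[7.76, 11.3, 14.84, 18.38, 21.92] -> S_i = 7.76 + 3.54*i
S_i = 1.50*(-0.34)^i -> [1.5, -0.51, 0.17, -0.06, 0.02]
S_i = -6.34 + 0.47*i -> [-6.34, -5.87, -5.4, -4.93, -4.46]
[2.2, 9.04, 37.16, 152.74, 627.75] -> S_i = 2.20*4.11^i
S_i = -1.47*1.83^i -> [-1.47, -2.69, -4.92, -9.01, -16.49]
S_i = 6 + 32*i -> [6, 38, 70, 102, 134]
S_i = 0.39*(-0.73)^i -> [0.39, -0.28, 0.21, -0.15, 0.11]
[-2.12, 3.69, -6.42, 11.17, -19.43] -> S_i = -2.12*(-1.74)^i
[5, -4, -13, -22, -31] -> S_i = 5 + -9*i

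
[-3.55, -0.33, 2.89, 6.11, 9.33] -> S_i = -3.55 + 3.22*i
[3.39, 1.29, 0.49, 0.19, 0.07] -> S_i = 3.39*0.38^i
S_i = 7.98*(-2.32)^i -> [7.98, -18.51, 42.95, -99.65, 231.18]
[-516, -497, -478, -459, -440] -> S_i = -516 + 19*i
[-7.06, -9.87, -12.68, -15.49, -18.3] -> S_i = -7.06 + -2.81*i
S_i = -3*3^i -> [-3, -9, -27, -81, -243]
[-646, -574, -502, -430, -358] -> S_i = -646 + 72*i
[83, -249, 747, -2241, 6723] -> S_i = 83*-3^i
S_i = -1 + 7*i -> [-1, 6, 13, 20, 27]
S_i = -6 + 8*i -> [-6, 2, 10, 18, 26]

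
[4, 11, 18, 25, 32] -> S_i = 4 + 7*i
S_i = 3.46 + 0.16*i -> [3.46, 3.62, 3.78, 3.94, 4.1]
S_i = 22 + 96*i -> [22, 118, 214, 310, 406]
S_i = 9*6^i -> [9, 54, 324, 1944, 11664]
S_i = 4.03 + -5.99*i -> [4.03, -1.96, -7.95, -13.94, -19.93]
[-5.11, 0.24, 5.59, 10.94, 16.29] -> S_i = -5.11 + 5.35*i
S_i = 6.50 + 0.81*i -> [6.5, 7.31, 8.12, 8.93, 9.74]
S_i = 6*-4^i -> [6, -24, 96, -384, 1536]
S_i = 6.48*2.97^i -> [6.48, 19.25, 57.16, 169.76, 504.2]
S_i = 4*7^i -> [4, 28, 196, 1372, 9604]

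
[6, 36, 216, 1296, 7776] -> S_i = 6*6^i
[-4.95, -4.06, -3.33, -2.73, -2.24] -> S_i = -4.95*0.82^i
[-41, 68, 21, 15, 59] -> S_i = Random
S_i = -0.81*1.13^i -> [-0.81, -0.92, -1.03, -1.17, -1.32]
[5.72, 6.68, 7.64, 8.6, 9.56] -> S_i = 5.72 + 0.96*i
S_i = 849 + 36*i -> [849, 885, 921, 957, 993]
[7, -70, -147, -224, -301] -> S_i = 7 + -77*i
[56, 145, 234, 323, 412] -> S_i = 56 + 89*i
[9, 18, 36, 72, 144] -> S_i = 9*2^i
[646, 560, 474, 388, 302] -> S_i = 646 + -86*i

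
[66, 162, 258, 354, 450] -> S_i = 66 + 96*i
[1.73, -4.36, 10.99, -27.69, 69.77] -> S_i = 1.73*(-2.52)^i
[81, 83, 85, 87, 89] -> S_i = 81 + 2*i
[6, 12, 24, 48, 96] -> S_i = 6*2^i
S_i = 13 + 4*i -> [13, 17, 21, 25, 29]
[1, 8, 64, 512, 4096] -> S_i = 1*8^i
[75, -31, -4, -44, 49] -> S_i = Random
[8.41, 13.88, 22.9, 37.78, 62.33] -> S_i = 8.41*1.65^i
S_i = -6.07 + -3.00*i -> [-6.07, -9.07, -12.07, -15.07, -18.07]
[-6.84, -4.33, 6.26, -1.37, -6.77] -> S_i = Random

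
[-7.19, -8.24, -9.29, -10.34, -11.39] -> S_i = -7.19 + -1.05*i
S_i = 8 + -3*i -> [8, 5, 2, -1, -4]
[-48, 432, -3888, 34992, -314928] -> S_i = -48*-9^i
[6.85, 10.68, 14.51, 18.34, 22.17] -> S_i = 6.85 + 3.83*i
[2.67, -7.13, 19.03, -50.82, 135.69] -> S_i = 2.67*(-2.67)^i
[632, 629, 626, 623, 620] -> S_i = 632 + -3*i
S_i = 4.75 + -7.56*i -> [4.75, -2.81, -10.37, -17.93, -25.49]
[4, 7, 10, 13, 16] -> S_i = 4 + 3*i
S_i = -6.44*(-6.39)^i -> [-6.44, 41.15, -262.96, 1680.31, -10737.16]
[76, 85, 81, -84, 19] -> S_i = Random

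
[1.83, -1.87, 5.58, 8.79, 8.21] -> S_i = Random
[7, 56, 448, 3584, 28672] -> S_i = 7*8^i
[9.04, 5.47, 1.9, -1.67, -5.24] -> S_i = 9.04 + -3.57*i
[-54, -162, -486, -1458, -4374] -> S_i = -54*3^i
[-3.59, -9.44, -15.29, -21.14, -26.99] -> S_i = -3.59 + -5.85*i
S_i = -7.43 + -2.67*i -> [-7.43, -10.1, -12.77, -15.44, -18.11]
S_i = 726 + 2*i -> [726, 728, 730, 732, 734]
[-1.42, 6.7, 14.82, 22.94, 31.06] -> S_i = -1.42 + 8.12*i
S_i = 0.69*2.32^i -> [0.69, 1.6, 3.71, 8.62, 19.99]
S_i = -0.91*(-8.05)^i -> [-0.91, 7.33, -58.97, 474.71, -3821.42]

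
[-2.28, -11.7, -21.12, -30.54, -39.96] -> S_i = -2.28 + -9.42*i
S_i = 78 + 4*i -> [78, 82, 86, 90, 94]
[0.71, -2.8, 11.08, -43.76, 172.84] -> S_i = 0.71*(-3.95)^i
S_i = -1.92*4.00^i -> [-1.92, -7.68, -30.72, -122.88, -491.52]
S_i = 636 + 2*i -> [636, 638, 640, 642, 644]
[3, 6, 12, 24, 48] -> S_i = 3*2^i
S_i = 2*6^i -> [2, 12, 72, 432, 2592]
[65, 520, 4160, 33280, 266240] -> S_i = 65*8^i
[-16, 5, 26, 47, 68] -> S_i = -16 + 21*i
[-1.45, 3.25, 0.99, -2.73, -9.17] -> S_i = Random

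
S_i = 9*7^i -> [9, 63, 441, 3087, 21609]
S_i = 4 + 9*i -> [4, 13, 22, 31, 40]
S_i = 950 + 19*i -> [950, 969, 988, 1007, 1026]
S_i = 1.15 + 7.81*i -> [1.15, 8.96, 16.77, 24.58, 32.39]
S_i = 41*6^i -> [41, 246, 1476, 8856, 53136]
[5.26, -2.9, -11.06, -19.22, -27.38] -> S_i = 5.26 + -8.16*i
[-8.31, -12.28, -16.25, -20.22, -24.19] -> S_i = -8.31 + -3.97*i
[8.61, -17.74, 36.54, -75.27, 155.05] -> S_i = 8.61*(-2.06)^i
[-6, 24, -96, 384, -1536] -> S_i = -6*-4^i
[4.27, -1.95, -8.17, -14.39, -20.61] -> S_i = 4.27 + -6.22*i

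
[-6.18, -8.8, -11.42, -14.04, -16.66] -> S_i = -6.18 + -2.62*i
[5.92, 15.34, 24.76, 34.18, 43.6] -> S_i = 5.92 + 9.42*i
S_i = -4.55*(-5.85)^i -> [-4.55, 26.62, -155.71, 910.92, -5328.87]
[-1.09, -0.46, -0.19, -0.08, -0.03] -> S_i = -1.09*0.42^i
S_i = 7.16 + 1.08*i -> [7.16, 8.24, 9.32, 10.4, 11.48]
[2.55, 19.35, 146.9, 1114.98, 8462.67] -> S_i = 2.55*7.59^i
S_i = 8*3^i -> [8, 24, 72, 216, 648]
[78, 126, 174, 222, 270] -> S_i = 78 + 48*i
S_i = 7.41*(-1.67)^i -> [7.41, -12.37, 20.67, -34.51, 57.63]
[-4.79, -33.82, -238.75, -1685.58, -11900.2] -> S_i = -4.79*7.06^i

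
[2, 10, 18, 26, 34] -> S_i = 2 + 8*i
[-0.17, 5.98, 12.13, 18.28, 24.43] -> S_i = -0.17 + 6.15*i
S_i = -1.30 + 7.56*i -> [-1.3, 6.26, 13.82, 21.38, 28.94]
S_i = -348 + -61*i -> [-348, -409, -470, -531, -592]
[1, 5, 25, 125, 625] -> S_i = 1*5^i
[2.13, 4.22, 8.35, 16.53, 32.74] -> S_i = 2.13*1.98^i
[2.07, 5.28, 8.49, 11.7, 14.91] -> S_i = 2.07 + 3.21*i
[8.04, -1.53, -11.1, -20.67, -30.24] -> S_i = 8.04 + -9.57*i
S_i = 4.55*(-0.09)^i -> [4.55, -0.41, 0.04, -0.0, 0.0]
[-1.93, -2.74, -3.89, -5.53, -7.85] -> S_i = -1.93*1.42^i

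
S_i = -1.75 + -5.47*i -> [-1.75, -7.22, -12.69, -18.16, -23.63]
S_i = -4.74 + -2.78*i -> [-4.74, -7.52, -10.3, -13.08, -15.86]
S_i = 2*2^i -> [2, 4, 8, 16, 32]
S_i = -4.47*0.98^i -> [-4.47, -4.38, -4.29, -4.21, -4.12]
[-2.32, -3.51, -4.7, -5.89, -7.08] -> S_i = -2.32 + -1.19*i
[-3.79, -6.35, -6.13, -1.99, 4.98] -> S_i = Random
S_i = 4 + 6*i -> [4, 10, 16, 22, 28]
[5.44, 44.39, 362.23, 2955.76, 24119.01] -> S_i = 5.44*8.16^i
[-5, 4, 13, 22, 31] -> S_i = -5 + 9*i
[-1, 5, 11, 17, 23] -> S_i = -1 + 6*i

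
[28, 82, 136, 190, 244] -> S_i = 28 + 54*i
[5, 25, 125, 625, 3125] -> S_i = 5*5^i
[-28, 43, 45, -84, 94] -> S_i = Random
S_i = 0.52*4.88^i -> [0.52, 2.54, 12.38, 60.43, 294.91]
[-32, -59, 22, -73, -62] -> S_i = Random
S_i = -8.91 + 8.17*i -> [-8.91, -0.74, 7.43, 15.6, 23.77]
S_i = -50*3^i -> [-50, -150, -450, -1350, -4050]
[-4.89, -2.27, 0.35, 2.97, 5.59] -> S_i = -4.89 + 2.62*i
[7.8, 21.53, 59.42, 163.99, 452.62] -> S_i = 7.80*2.76^i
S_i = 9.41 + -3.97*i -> [9.41, 5.44, 1.47, -2.5, -6.47]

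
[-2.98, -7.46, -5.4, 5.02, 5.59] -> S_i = Random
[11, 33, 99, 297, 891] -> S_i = 11*3^i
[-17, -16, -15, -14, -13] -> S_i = -17 + 1*i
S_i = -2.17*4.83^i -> [-2.17, -10.48, -50.62, -244.51, -1181.0]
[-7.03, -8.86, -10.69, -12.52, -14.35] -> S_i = -7.03 + -1.83*i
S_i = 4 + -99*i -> [4, -95, -194, -293, -392]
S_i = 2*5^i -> [2, 10, 50, 250, 1250]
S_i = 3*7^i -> [3, 21, 147, 1029, 7203]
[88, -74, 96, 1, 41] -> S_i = Random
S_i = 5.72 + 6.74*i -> [5.72, 12.46, 19.2, 25.94, 32.68]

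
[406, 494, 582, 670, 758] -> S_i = 406 + 88*i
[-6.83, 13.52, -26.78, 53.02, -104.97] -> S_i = -6.83*(-1.98)^i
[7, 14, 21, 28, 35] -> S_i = 7 + 7*i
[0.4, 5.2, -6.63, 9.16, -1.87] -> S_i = Random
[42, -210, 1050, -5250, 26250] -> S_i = 42*-5^i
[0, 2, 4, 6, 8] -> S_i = 0 + 2*i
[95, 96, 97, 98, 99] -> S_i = 95 + 1*i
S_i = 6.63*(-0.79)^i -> [6.63, -5.24, 4.14, -3.27, 2.58]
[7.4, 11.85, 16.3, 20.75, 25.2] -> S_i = 7.40 + 4.45*i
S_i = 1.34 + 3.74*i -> [1.34, 5.08, 8.82, 12.56, 16.3]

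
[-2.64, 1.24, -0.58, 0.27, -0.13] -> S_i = -2.64*(-0.47)^i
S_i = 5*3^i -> [5, 15, 45, 135, 405]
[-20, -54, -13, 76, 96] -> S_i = Random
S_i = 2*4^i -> [2, 8, 32, 128, 512]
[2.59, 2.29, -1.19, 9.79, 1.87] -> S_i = Random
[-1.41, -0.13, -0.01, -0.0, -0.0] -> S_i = -1.41*0.09^i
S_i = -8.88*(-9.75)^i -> [-8.88, 86.58, -844.16, 8230.51, -80247.48]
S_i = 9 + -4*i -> [9, 5, 1, -3, -7]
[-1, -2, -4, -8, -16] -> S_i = -1*2^i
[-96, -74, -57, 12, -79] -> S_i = Random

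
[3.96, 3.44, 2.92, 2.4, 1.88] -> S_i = 3.96 + -0.52*i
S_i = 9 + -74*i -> [9, -65, -139, -213, -287]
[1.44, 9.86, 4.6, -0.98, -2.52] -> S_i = Random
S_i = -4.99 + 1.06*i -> [-4.99, -3.93, -2.87, -1.81, -0.75]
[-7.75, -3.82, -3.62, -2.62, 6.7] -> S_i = Random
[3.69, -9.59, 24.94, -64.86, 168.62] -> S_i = 3.69*(-2.60)^i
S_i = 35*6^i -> [35, 210, 1260, 7560, 45360]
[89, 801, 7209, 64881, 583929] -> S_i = 89*9^i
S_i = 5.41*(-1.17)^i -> [5.41, -6.33, 7.41, -8.66, 10.14]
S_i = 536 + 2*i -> [536, 538, 540, 542, 544]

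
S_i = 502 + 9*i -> [502, 511, 520, 529, 538]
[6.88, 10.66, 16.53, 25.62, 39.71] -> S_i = 6.88*1.55^i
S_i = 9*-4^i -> [9, -36, 144, -576, 2304]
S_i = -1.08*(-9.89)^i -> [-1.08, 10.68, -105.64, 1044.75, -10332.58]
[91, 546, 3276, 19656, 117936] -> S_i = 91*6^i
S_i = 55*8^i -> [55, 440, 3520, 28160, 225280]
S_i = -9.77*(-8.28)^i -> [-9.77, 80.9, -669.82, 5546.07, -45921.48]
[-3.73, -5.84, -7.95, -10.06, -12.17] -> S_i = -3.73 + -2.11*i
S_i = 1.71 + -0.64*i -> [1.71, 1.07, 0.43, -0.21, -0.85]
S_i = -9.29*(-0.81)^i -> [-9.29, 7.52, -6.1, 4.94, -4.0]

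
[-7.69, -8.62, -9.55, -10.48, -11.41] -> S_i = -7.69 + -0.93*i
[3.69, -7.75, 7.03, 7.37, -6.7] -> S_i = Random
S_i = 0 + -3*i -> [0, -3, -6, -9, -12]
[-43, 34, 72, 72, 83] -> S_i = Random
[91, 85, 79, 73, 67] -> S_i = 91 + -6*i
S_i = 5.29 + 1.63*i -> [5.29, 6.92, 8.55, 10.18, 11.81]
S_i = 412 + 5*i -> [412, 417, 422, 427, 432]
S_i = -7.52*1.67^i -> [-7.52, -12.56, -20.97, -35.02, -58.49]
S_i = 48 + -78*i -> [48, -30, -108, -186, -264]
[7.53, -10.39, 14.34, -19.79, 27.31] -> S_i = 7.53*(-1.38)^i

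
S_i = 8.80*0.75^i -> [8.8, 6.6, 4.95, 3.71, 2.78]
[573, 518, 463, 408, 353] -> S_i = 573 + -55*i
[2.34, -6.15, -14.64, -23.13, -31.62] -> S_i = 2.34 + -8.49*i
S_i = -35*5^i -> [-35, -175, -875, -4375, -21875]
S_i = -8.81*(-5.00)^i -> [-8.81, 44.05, -220.25, 1101.25, -5506.25]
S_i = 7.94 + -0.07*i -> [7.94, 7.87, 7.8, 7.73, 7.66]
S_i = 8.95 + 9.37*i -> [8.95, 18.32, 27.69, 37.06, 46.43]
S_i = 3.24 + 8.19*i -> [3.24, 11.43, 19.62, 27.81, 36.0]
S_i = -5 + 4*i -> [-5, -1, 3, 7, 11]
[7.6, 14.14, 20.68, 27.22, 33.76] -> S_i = 7.60 + 6.54*i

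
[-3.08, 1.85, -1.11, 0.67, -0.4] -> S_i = -3.08*(-0.60)^i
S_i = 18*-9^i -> [18, -162, 1458, -13122, 118098]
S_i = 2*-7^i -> [2, -14, 98, -686, 4802]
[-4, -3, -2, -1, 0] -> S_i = -4 + 1*i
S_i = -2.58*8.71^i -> [-2.58, -22.47, -195.73, -1704.8, -14848.83]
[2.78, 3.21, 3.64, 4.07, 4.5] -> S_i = 2.78 + 0.43*i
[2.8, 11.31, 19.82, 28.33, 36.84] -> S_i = 2.80 + 8.51*i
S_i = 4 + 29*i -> [4, 33, 62, 91, 120]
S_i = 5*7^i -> [5, 35, 245, 1715, 12005]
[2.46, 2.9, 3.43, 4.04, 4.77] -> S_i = 2.46*1.18^i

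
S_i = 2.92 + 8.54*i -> [2.92, 11.46, 20.0, 28.54, 37.08]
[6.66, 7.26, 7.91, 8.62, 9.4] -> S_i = 6.66*1.09^i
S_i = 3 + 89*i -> [3, 92, 181, 270, 359]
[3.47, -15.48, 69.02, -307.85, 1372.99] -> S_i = 3.47*(-4.46)^i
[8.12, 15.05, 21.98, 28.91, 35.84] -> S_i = 8.12 + 6.93*i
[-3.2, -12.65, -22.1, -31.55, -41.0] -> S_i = -3.20 + -9.45*i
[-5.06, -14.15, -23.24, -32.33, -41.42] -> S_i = -5.06 + -9.09*i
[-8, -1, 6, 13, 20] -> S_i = -8 + 7*i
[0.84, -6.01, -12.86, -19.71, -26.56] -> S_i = 0.84 + -6.85*i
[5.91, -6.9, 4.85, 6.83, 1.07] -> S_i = Random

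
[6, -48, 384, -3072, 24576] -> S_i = 6*-8^i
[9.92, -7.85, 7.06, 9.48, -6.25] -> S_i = Random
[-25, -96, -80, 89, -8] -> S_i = Random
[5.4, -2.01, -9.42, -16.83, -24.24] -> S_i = 5.40 + -7.41*i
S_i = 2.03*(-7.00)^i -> [2.03, -14.21, 99.47, -696.29, 4874.03]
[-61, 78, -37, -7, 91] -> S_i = Random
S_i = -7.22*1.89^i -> [-7.22, -13.65, -25.79, -48.74, -92.13]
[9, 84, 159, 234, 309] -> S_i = 9 + 75*i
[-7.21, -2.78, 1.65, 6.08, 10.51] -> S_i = -7.21 + 4.43*i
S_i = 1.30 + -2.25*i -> [1.3, -0.95, -3.2, -5.45, -7.7]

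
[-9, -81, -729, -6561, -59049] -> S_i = -9*9^i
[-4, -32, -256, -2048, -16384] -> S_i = -4*8^i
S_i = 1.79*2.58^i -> [1.79, 4.62, 11.91, 30.74, 79.31]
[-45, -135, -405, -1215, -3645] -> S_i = -45*3^i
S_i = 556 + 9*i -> [556, 565, 574, 583, 592]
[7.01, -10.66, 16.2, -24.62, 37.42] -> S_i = 7.01*(-1.52)^i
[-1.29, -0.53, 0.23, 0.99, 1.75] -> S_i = -1.29 + 0.76*i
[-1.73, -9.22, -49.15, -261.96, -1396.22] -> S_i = -1.73*5.33^i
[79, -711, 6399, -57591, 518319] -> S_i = 79*-9^i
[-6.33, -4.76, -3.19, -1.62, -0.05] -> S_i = -6.33 + 1.57*i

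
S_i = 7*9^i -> [7, 63, 567, 5103, 45927]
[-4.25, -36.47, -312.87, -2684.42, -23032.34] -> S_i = -4.25*8.58^i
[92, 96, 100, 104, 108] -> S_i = 92 + 4*i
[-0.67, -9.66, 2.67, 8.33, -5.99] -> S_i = Random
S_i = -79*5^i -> [-79, -395, -1975, -9875, -49375]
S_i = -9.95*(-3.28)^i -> [-9.95, 32.64, -107.05, 351.11, -1151.64]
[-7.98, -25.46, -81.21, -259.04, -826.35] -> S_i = -7.98*3.19^i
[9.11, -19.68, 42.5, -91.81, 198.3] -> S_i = 9.11*(-2.16)^i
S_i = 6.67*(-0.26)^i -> [6.67, -1.73, 0.45, -0.12, 0.03]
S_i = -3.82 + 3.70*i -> [-3.82, -0.12, 3.58, 7.28, 10.98]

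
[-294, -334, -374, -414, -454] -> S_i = -294 + -40*i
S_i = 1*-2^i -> [1, -2, 4, -8, 16]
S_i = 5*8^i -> [5, 40, 320, 2560, 20480]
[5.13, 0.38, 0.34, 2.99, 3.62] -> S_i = Random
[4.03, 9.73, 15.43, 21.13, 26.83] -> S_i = 4.03 + 5.70*i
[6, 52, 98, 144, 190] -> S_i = 6 + 46*i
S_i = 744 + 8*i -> [744, 752, 760, 768, 776]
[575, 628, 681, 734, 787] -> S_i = 575 + 53*i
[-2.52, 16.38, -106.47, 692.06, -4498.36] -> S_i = -2.52*(-6.50)^i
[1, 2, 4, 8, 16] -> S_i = 1*2^i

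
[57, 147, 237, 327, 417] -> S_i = 57 + 90*i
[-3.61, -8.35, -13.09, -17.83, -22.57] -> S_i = -3.61 + -4.74*i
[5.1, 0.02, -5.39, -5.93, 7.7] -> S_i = Random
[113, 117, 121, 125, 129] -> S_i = 113 + 4*i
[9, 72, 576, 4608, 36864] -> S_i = 9*8^i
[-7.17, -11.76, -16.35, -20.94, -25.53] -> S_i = -7.17 + -4.59*i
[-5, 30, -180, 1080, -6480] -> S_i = -5*-6^i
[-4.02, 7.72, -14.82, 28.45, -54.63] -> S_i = -4.02*(-1.92)^i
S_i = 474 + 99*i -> [474, 573, 672, 771, 870]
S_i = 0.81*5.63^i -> [0.81, 4.56, 25.67, 144.55, 813.8]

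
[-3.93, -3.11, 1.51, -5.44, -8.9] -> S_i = Random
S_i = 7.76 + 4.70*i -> [7.76, 12.46, 17.16, 21.86, 26.56]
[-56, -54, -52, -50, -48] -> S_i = -56 + 2*i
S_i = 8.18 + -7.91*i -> [8.18, 0.27, -7.64, -15.55, -23.46]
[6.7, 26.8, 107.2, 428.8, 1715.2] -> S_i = 6.70*4.00^i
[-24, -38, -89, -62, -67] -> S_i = Random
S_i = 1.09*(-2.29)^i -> [1.09, -2.5, 5.72, -13.09, 29.98]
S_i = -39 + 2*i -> [-39, -37, -35, -33, -31]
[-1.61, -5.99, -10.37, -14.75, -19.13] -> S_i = -1.61 + -4.38*i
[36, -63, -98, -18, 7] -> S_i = Random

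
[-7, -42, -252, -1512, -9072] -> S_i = -7*6^i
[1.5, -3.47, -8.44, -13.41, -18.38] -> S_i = 1.50 + -4.97*i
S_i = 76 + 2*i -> [76, 78, 80, 82, 84]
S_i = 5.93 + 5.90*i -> [5.93, 11.83, 17.73, 23.63, 29.53]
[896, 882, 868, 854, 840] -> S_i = 896 + -14*i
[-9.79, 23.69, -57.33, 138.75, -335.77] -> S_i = -9.79*(-2.42)^i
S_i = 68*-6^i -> [68, -408, 2448, -14688, 88128]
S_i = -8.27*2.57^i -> [-8.27, -21.25, -54.62, -140.38, -360.78]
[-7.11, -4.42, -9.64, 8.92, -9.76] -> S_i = Random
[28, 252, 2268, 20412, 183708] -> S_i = 28*9^i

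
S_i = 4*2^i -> [4, 8, 16, 32, 64]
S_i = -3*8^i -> [-3, -24, -192, -1536, -12288]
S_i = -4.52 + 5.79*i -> [-4.52, 1.27, 7.06, 12.85, 18.64]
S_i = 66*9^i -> [66, 594, 5346, 48114, 433026]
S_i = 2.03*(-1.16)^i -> [2.03, -2.35, 2.73, -3.17, 3.68]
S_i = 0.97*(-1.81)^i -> [0.97, -1.76, 3.18, -5.75, 10.41]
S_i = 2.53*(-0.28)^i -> [2.53, -0.71, 0.2, -0.06, 0.02]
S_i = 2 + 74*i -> [2, 76, 150, 224, 298]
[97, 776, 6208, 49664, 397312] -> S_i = 97*8^i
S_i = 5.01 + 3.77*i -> [5.01, 8.78, 12.55, 16.32, 20.09]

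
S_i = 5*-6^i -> [5, -30, 180, -1080, 6480]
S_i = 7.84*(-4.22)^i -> [7.84, -33.08, 139.62, -589.19, 2486.37]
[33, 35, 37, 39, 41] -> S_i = 33 + 2*i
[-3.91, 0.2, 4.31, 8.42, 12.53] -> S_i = -3.91 + 4.11*i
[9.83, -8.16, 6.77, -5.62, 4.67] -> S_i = 9.83*(-0.83)^i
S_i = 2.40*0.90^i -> [2.4, 2.16, 1.94, 1.75, 1.57]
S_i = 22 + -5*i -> [22, 17, 12, 7, 2]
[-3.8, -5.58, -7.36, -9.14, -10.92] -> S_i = -3.80 + -1.78*i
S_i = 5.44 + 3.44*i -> [5.44, 8.88, 12.32, 15.76, 19.2]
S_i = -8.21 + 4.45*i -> [-8.21, -3.76, 0.69, 5.14, 9.59]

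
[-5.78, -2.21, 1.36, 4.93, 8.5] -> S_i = -5.78 + 3.57*i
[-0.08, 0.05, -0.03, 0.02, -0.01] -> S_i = -0.08*(-0.60)^i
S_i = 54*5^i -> [54, 270, 1350, 6750, 33750]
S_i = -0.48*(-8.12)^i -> [-0.48, 3.9, -31.65, 256.99, -2086.73]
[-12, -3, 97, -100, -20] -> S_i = Random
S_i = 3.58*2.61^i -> [3.58, 9.34, 24.39, 63.65, 166.13]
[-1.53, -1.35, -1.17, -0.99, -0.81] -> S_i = -1.53 + 0.18*i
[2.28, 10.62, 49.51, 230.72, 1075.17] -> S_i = 2.28*4.66^i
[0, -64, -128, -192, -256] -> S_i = 0 + -64*i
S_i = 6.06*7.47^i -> [6.06, 45.27, 338.15, 2526.01, 18869.27]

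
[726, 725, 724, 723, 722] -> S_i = 726 + -1*i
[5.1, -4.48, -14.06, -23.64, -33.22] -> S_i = 5.10 + -9.58*i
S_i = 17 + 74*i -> [17, 91, 165, 239, 313]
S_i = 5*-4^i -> [5, -20, 80, -320, 1280]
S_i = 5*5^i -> [5, 25, 125, 625, 3125]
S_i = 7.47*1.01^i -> [7.47, 7.54, 7.62, 7.7, 7.77]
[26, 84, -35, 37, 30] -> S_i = Random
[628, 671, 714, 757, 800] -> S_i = 628 + 43*i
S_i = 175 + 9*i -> [175, 184, 193, 202, 211]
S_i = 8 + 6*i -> [8, 14, 20, 26, 32]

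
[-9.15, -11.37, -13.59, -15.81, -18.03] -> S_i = -9.15 + -2.22*i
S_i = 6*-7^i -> [6, -42, 294, -2058, 14406]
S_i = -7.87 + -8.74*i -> [-7.87, -16.61, -25.35, -34.09, -42.83]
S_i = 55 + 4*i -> [55, 59, 63, 67, 71]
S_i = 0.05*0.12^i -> [0.05, 0.01, 0.0, 0.0, 0.0]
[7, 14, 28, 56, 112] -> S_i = 7*2^i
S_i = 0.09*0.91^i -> [0.09, 0.08, 0.07, 0.07, 0.06]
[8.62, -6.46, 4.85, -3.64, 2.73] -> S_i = 8.62*(-0.75)^i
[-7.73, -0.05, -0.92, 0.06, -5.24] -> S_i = Random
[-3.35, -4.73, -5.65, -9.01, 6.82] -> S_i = Random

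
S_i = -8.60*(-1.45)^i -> [-8.6, 12.47, -18.08, 26.22, -38.02]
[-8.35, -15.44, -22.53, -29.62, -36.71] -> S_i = -8.35 + -7.09*i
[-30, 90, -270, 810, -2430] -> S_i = -30*-3^i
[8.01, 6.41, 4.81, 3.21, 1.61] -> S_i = 8.01 + -1.60*i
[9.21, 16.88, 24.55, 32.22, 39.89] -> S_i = 9.21 + 7.67*i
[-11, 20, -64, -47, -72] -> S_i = Random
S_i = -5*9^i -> [-5, -45, -405, -3645, -32805]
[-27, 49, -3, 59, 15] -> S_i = Random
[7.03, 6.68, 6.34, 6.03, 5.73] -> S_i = 7.03*0.95^i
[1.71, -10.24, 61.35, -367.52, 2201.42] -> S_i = 1.71*(-5.99)^i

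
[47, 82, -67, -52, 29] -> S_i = Random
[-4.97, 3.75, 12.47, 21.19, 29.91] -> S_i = -4.97 + 8.72*i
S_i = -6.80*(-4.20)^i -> [-6.8, 28.56, -119.95, 503.8, -2115.95]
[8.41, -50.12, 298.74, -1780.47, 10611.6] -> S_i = 8.41*(-5.96)^i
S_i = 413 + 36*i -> [413, 449, 485, 521, 557]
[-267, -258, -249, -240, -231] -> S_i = -267 + 9*i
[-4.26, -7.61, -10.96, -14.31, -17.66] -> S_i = -4.26 + -3.35*i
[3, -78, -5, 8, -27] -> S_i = Random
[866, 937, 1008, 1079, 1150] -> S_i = 866 + 71*i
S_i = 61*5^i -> [61, 305, 1525, 7625, 38125]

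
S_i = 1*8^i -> [1, 8, 64, 512, 4096]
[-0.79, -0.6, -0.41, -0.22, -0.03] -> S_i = -0.79 + 0.19*i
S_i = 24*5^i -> [24, 120, 600, 3000, 15000]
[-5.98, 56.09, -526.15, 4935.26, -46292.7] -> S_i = -5.98*(-9.38)^i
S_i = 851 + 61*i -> [851, 912, 973, 1034, 1095]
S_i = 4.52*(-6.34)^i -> [4.52, -28.66, 181.68, -1151.88, 7302.9]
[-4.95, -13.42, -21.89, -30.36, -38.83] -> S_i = -4.95 + -8.47*i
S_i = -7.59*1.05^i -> [-7.59, -7.97, -8.37, -8.79, -9.23]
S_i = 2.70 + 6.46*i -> [2.7, 9.16, 15.62, 22.08, 28.54]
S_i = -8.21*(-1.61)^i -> [-8.21, 13.22, -21.28, 34.26, -55.16]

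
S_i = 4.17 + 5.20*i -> [4.17, 9.37, 14.57, 19.77, 24.97]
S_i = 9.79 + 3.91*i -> [9.79, 13.7, 17.61, 21.52, 25.43]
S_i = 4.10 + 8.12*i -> [4.1, 12.22, 20.34, 28.46, 36.58]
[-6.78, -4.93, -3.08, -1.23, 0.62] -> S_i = -6.78 + 1.85*i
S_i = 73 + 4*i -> [73, 77, 81, 85, 89]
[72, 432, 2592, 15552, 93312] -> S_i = 72*6^i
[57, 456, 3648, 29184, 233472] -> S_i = 57*8^i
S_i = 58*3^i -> [58, 174, 522, 1566, 4698]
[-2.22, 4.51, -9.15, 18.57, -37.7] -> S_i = -2.22*(-2.03)^i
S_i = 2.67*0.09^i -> [2.67, 0.24, 0.02, 0.0, 0.0]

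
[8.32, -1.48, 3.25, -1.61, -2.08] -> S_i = Random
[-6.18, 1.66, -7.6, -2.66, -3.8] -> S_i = Random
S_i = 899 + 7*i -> [899, 906, 913, 920, 927]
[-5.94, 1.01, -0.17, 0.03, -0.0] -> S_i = -5.94*(-0.17)^i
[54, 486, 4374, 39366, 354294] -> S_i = 54*9^i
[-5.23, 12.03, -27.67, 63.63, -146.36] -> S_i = -5.23*(-2.30)^i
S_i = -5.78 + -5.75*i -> [-5.78, -11.53, -17.28, -23.03, -28.78]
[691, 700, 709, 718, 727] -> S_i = 691 + 9*i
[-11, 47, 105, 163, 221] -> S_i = -11 + 58*i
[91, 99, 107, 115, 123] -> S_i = 91 + 8*i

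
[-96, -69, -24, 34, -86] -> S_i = Random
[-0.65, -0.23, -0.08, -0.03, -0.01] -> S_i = -0.65*0.36^i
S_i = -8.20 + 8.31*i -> [-8.2, 0.11, 8.42, 16.73, 25.04]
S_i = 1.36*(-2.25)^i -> [1.36, -3.06, 6.89, -15.49, 34.86]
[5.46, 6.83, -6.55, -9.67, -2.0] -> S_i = Random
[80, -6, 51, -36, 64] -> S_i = Random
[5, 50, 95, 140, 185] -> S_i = 5 + 45*i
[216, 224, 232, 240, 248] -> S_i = 216 + 8*i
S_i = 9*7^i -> [9, 63, 441, 3087, 21609]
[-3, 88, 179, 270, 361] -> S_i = -3 + 91*i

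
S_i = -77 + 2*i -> [-77, -75, -73, -71, -69]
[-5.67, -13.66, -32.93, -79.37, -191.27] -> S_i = -5.67*2.41^i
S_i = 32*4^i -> [32, 128, 512, 2048, 8192]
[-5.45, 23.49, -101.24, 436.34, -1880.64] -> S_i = -5.45*(-4.31)^i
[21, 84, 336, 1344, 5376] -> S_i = 21*4^i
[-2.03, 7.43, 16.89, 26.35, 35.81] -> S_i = -2.03 + 9.46*i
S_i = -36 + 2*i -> [-36, -34, -32, -30, -28]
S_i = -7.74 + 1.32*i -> [-7.74, -6.42, -5.1, -3.78, -2.46]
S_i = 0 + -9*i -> [0, -9, -18, -27, -36]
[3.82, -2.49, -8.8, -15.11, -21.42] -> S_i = 3.82 + -6.31*i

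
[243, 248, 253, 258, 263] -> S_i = 243 + 5*i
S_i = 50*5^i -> [50, 250, 1250, 6250, 31250]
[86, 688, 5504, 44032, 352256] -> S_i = 86*8^i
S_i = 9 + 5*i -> [9, 14, 19, 24, 29]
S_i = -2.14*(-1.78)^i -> [-2.14, 3.81, -6.78, 12.07, -21.48]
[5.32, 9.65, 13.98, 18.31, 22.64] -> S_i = 5.32 + 4.33*i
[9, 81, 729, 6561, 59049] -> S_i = 9*9^i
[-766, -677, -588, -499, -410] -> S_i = -766 + 89*i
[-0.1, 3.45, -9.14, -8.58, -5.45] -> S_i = Random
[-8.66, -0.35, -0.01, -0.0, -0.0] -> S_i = -8.66*0.04^i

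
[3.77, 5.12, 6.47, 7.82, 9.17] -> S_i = 3.77 + 1.35*i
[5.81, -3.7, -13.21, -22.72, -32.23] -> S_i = 5.81 + -9.51*i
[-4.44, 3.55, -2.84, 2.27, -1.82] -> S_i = -4.44*(-0.80)^i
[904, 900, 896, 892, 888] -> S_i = 904 + -4*i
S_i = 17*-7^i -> [17, -119, 833, -5831, 40817]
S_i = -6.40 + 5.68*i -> [-6.4, -0.72, 4.96, 10.64, 16.32]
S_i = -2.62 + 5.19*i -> [-2.62, 2.57, 7.76, 12.95, 18.14]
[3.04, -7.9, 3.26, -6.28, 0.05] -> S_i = Random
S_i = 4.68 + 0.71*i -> [4.68, 5.39, 6.1, 6.81, 7.52]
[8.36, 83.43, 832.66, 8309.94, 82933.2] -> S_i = 8.36*9.98^i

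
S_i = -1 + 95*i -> [-1, 94, 189, 284, 379]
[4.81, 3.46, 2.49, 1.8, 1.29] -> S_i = 4.81*0.72^i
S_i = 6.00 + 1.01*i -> [6.0, 7.01, 8.02, 9.03, 10.04]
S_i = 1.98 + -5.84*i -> [1.98, -3.86, -9.7, -15.54, -21.38]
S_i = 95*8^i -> [95, 760, 6080, 48640, 389120]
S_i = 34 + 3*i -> [34, 37, 40, 43, 46]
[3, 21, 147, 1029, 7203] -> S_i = 3*7^i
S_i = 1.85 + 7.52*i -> [1.85, 9.37, 16.89, 24.41, 31.93]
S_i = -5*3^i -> [-5, -15, -45, -135, -405]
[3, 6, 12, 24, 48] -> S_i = 3*2^i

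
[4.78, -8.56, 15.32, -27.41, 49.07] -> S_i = 4.78*(-1.79)^i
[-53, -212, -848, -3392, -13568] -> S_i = -53*4^i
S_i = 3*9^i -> [3, 27, 243, 2187, 19683]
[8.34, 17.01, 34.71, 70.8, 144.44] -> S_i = 8.34*2.04^i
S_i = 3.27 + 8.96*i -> [3.27, 12.23, 21.19, 30.15, 39.11]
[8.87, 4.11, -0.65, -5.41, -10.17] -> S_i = 8.87 + -4.76*i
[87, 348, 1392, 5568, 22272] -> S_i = 87*4^i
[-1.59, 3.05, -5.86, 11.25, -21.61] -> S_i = -1.59*(-1.92)^i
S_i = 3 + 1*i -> [3, 4, 5, 6, 7]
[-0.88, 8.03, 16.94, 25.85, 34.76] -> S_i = -0.88 + 8.91*i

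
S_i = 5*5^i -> [5, 25, 125, 625, 3125]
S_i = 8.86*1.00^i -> [8.86, 8.86, 8.86, 8.86, 8.86]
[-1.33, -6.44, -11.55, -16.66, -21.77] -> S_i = -1.33 + -5.11*i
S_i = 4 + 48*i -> [4, 52, 100, 148, 196]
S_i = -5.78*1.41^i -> [-5.78, -8.15, -11.49, -16.2, -22.85]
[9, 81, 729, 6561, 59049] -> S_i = 9*9^i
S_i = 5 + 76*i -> [5, 81, 157, 233, 309]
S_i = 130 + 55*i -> [130, 185, 240, 295, 350]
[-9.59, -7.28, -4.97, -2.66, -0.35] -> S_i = -9.59 + 2.31*i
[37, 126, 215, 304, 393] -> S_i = 37 + 89*i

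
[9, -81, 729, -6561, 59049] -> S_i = 9*-9^i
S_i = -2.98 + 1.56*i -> [-2.98, -1.42, 0.14, 1.7, 3.26]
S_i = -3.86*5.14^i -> [-3.86, -19.84, -101.98, -524.18, -2694.26]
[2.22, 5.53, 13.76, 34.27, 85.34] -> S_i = 2.22*2.49^i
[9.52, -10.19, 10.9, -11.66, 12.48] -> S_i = 9.52*(-1.07)^i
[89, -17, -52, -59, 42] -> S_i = Random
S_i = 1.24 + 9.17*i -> [1.24, 10.41, 19.58, 28.75, 37.92]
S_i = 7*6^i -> [7, 42, 252, 1512, 9072]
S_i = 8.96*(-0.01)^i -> [8.96, -0.09, 0.0, -0.0, 0.0]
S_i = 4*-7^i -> [4, -28, 196, -1372, 9604]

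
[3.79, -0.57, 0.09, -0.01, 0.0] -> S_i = 3.79*(-0.15)^i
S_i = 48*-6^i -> [48, -288, 1728, -10368, 62208]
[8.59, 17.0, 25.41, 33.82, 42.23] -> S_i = 8.59 + 8.41*i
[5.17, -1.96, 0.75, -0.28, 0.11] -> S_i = 5.17*(-0.38)^i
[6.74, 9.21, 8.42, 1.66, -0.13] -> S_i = Random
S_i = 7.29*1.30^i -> [7.29, 9.48, 12.32, 16.02, 20.82]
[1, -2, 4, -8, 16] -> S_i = 1*-2^i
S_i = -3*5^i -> [-3, -15, -75, -375, -1875]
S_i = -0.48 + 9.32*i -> [-0.48, 8.84, 18.16, 27.48, 36.8]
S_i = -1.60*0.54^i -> [-1.6, -0.86, -0.47, -0.25, -0.14]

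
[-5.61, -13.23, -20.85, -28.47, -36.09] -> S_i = -5.61 + -7.62*i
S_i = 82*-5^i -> [82, -410, 2050, -10250, 51250]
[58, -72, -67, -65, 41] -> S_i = Random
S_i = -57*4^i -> [-57, -228, -912, -3648, -14592]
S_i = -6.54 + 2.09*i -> [-6.54, -4.45, -2.36, -0.27, 1.82]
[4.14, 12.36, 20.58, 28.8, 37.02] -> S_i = 4.14 + 8.22*i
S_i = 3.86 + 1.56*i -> [3.86, 5.42, 6.98, 8.54, 10.1]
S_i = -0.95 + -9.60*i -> [-0.95, -10.55, -20.15, -29.75, -39.35]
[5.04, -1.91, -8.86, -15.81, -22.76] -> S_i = 5.04 + -6.95*i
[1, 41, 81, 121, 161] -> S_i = 1 + 40*i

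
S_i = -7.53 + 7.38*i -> [-7.53, -0.15, 7.23, 14.61, 21.99]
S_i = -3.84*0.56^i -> [-3.84, -2.15, -1.2, -0.67, -0.38]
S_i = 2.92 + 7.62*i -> [2.92, 10.54, 18.16, 25.78, 33.4]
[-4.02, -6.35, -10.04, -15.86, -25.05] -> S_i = -4.02*1.58^i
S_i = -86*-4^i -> [-86, 344, -1376, 5504, -22016]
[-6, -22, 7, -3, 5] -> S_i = Random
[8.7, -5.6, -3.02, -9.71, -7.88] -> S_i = Random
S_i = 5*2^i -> [5, 10, 20, 40, 80]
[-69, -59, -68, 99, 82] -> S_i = Random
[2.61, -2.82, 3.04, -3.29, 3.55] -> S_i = 2.61*(-1.08)^i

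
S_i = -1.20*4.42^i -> [-1.2, -5.3, -23.44, -103.62, -458.01]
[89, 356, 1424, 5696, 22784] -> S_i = 89*4^i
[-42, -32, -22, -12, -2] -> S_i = -42 + 10*i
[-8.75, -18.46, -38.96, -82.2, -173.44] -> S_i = -8.75*2.11^i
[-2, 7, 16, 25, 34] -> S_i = -2 + 9*i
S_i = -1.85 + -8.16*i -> [-1.85, -10.01, -18.17, -26.33, -34.49]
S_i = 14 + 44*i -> [14, 58, 102, 146, 190]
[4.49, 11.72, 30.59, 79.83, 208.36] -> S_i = 4.49*2.61^i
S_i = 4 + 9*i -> [4, 13, 22, 31, 40]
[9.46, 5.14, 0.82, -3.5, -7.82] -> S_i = 9.46 + -4.32*i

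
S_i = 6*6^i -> [6, 36, 216, 1296, 7776]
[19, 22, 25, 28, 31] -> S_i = 19 + 3*i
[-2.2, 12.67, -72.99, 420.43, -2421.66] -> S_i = -2.20*(-5.76)^i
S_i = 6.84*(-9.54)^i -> [6.84, -65.25, 622.52, -5938.83, 56656.48]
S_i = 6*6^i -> [6, 36, 216, 1296, 7776]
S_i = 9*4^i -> [9, 36, 144, 576, 2304]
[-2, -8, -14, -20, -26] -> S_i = -2 + -6*i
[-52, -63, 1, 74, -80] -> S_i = Random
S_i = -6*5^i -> [-6, -30, -150, -750, -3750]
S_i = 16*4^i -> [16, 64, 256, 1024, 4096]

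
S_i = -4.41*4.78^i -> [-4.41, -21.08, -100.76, -481.64, -2302.24]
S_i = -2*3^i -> [-2, -6, -18, -54, -162]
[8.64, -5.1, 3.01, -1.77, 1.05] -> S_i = 8.64*(-0.59)^i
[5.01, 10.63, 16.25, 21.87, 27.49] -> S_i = 5.01 + 5.62*i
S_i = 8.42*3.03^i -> [8.42, 25.51, 77.3, 234.23, 709.71]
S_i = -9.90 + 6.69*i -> [-9.9, -3.21, 3.48, 10.17, 16.86]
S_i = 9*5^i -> [9, 45, 225, 1125, 5625]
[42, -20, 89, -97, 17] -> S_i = Random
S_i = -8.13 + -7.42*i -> [-8.13, -15.55, -22.97, -30.39, -37.81]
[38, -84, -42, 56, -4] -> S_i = Random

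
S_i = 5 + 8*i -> [5, 13, 21, 29, 37]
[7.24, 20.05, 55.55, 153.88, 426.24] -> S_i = 7.24*2.77^i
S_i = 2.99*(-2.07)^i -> [2.99, -6.19, 12.81, -26.52, 54.9]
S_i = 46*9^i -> [46, 414, 3726, 33534, 301806]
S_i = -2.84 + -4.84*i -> [-2.84, -7.68, -12.52, -17.36, -22.2]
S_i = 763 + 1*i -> [763, 764, 765, 766, 767]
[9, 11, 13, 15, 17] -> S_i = 9 + 2*i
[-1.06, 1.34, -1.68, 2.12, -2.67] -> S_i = -1.06*(-1.26)^i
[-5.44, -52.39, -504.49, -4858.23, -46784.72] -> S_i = -5.44*9.63^i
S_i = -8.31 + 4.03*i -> [-8.31, -4.28, -0.25, 3.78, 7.81]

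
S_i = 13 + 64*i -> [13, 77, 141, 205, 269]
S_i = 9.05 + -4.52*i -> [9.05, 4.53, 0.01, -4.51, -9.03]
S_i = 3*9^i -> [3, 27, 243, 2187, 19683]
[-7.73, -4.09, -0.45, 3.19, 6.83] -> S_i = -7.73 + 3.64*i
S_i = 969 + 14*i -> [969, 983, 997, 1011, 1025]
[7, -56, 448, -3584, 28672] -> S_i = 7*-8^i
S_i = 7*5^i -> [7, 35, 175, 875, 4375]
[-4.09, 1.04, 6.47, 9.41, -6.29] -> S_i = Random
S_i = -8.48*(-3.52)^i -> [-8.48, 29.85, -105.07, 369.85, -1301.87]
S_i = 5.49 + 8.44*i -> [5.49, 13.93, 22.37, 30.81, 39.25]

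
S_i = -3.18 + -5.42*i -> [-3.18, -8.6, -14.02, -19.44, -24.86]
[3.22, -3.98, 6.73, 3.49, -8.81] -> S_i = Random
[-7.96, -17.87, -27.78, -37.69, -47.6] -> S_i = -7.96 + -9.91*i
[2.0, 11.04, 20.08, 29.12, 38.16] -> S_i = 2.00 + 9.04*i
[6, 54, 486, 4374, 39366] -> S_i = 6*9^i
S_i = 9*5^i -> [9, 45, 225, 1125, 5625]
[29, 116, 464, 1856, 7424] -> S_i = 29*4^i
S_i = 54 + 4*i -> [54, 58, 62, 66, 70]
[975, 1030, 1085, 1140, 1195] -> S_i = 975 + 55*i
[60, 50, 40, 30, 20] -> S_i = 60 + -10*i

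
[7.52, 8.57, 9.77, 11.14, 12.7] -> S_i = 7.52*1.14^i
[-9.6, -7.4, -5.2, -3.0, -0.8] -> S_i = -9.60 + 2.20*i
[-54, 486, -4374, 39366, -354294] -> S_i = -54*-9^i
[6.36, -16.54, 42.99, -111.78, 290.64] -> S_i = 6.36*(-2.60)^i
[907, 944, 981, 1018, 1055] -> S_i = 907 + 37*i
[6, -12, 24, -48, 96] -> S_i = 6*-2^i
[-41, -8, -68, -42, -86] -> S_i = Random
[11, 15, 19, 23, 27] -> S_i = 11 + 4*i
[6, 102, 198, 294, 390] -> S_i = 6 + 96*i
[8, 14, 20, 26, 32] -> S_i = 8 + 6*i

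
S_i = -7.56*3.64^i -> [-7.56, -27.52, -100.17, -364.61, -1327.17]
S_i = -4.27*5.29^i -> [-4.27, -22.59, -119.49, -632.11, -3343.88]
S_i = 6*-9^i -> [6, -54, 486, -4374, 39366]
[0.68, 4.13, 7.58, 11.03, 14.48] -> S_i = 0.68 + 3.45*i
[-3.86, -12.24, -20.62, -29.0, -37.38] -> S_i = -3.86 + -8.38*i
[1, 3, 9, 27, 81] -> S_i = 1*3^i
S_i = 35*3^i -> [35, 105, 315, 945, 2835]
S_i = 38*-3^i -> [38, -114, 342, -1026, 3078]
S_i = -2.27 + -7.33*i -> [-2.27, -9.6, -16.93, -24.26, -31.59]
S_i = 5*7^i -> [5, 35, 245, 1715, 12005]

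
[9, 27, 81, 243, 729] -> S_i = 9*3^i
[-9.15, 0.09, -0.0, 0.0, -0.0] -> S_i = -9.15*(-0.01)^i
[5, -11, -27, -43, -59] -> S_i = 5 + -16*i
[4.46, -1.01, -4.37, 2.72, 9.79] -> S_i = Random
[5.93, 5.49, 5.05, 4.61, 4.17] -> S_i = 5.93 + -0.44*i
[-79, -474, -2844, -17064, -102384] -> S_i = -79*6^i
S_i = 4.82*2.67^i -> [4.82, 12.87, 34.36, 91.74, 244.96]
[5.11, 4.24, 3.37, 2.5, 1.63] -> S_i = 5.11 + -0.87*i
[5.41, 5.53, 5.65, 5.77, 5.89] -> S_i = 5.41 + 0.12*i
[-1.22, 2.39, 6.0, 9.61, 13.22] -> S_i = -1.22 + 3.61*i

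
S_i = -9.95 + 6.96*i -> [-9.95, -2.99, 3.97, 10.93, 17.89]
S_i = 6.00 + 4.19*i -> [6.0, 10.19, 14.38, 18.57, 22.76]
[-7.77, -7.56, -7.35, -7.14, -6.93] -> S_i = -7.77 + 0.21*i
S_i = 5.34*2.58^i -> [5.34, 13.78, 35.55, 91.71, 236.6]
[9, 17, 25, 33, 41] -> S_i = 9 + 8*i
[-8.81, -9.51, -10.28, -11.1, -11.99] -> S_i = -8.81*1.08^i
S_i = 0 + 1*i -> [0, 1, 2, 3, 4]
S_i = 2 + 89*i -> [2, 91, 180, 269, 358]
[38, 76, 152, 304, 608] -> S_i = 38*2^i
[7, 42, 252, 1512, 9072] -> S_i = 7*6^i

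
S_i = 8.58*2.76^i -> [8.58, 23.68, 65.36, 180.39, 497.88]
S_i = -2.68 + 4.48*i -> [-2.68, 1.8, 6.28, 10.76, 15.24]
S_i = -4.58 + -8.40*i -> [-4.58, -12.98, -21.38, -29.78, -38.18]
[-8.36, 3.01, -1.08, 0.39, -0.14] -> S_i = -8.36*(-0.36)^i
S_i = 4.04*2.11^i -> [4.04, 8.52, 17.99, 37.95, 80.08]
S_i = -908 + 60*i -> [-908, -848, -788, -728, -668]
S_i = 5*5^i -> [5, 25, 125, 625, 3125]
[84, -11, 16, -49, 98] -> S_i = Random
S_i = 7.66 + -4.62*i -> [7.66, 3.04, -1.58, -6.2, -10.82]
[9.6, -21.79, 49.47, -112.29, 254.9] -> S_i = 9.60*(-2.27)^i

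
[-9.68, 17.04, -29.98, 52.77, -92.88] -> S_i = -9.68*(-1.76)^i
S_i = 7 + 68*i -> [7, 75, 143, 211, 279]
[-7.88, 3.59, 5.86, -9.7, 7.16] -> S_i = Random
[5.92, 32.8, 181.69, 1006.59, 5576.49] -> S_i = 5.92*5.54^i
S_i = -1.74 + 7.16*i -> [-1.74, 5.42, 12.58, 19.74, 26.9]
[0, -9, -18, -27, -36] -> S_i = 0 + -9*i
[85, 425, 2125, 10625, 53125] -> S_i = 85*5^i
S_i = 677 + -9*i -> [677, 668, 659, 650, 641]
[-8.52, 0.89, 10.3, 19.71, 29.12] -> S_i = -8.52 + 9.41*i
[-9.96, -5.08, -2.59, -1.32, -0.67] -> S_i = -9.96*0.51^i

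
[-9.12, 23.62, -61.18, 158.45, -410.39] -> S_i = -9.12*(-2.59)^i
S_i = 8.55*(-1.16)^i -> [8.55, -9.92, 11.5, -13.35, 15.48]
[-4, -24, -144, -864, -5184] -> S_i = -4*6^i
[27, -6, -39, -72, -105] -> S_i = 27 + -33*i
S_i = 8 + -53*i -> [8, -45, -98, -151, -204]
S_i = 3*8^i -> [3, 24, 192, 1536, 12288]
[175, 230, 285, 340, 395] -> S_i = 175 + 55*i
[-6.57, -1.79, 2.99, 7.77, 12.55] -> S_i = -6.57 + 4.78*i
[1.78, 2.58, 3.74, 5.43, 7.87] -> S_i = 1.78*1.45^i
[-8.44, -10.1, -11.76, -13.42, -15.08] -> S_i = -8.44 + -1.66*i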